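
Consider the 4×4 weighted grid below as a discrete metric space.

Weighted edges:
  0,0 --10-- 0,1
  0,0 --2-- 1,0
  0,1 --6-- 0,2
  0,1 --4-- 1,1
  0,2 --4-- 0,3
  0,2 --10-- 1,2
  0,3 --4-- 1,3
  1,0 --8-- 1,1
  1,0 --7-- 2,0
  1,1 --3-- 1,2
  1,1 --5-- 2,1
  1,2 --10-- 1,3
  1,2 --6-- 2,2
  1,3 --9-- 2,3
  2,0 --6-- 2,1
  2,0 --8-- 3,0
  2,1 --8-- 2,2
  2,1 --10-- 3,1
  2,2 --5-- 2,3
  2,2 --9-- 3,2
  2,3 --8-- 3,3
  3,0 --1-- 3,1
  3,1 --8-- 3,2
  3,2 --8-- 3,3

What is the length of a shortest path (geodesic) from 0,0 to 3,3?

Shortest path: 0,0 → 1,0 → 1,1 → 1,2 → 2,2 → 2,3 → 3,3, total weight = 32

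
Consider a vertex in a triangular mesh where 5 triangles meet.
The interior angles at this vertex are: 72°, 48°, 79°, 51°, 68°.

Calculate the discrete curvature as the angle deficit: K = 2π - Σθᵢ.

Sum of angles = 318°. K = 360° - 318° = 42° = 7π/30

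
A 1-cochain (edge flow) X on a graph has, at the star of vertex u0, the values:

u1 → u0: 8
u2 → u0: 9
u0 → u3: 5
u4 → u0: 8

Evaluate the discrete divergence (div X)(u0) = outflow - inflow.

Divergence = sum of outgoing flows = (-8) + (-9) + 5 + (-8) = -20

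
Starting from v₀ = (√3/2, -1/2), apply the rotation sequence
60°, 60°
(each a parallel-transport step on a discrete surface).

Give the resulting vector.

Total rotation: 60° + 60° = 120°. Final vector: (0, 1)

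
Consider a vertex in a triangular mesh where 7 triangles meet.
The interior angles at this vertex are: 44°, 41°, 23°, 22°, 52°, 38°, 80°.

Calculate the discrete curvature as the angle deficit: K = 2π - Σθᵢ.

Sum of angles = 300°. K = 360° - 300° = 60° = π/3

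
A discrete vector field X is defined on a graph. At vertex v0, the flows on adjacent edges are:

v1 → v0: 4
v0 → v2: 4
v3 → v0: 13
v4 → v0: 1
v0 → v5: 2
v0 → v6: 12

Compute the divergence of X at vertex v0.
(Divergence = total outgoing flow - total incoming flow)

Divergence = sum of outgoing flows = (-4) + 4 + (-13) + (-1) + 2 + 12 = 0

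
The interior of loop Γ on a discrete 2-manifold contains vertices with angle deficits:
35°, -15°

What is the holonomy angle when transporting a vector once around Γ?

Holonomy = total enclosed curvature = 35° + (-15°) = 20°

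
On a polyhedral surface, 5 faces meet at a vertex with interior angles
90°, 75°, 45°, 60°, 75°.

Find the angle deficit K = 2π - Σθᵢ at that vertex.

Sum of angles = 345°. K = 360° - 345° = 15°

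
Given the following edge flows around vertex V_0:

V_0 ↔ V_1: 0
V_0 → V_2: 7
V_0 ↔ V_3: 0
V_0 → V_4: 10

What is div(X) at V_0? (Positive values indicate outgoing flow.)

Divergence = sum of outgoing flows = 0 + 7 + 0 + 10 = 17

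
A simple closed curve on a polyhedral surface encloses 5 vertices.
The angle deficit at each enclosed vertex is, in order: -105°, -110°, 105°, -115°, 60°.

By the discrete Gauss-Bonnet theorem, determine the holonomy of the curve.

Holonomy = total enclosed curvature = (-105°) + (-110°) + 105° + (-115°) + 60° = -165°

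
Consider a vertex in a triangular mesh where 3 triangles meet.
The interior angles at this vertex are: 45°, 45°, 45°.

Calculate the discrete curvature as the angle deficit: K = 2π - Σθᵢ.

Sum of angles = 135°. K = 360° - 135° = 225° = 5π/4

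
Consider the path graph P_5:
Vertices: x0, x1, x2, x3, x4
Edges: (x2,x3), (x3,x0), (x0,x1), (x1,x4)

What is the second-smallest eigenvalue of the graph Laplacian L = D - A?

The path graph P_n has Laplacian eigenvalues λ_k = 2 − 2cos(kπ/n), k = 0, 1, …, n−1. Here n = 5:
k=0: 2 − 2cos(0) = 0.0; k=1: 2 − 2cos(π/5) = 0.382; k=2: 2 − 2cos(2π/5) = 1.382; k=3: 2 − 2cos(3π/5) = 2.618; k=4: 2 − 2cos(4π/5) = 3.618.
Laplacian eigenvalues: [0.0, 0.382, 1.382, 2.618, 3.618]. Algebraic connectivity (smallest non-zero eigenvalue) = 0.382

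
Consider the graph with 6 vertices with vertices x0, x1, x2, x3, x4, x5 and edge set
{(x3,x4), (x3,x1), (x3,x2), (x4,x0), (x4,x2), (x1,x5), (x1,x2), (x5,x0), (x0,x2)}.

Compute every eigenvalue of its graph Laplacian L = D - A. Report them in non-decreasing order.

Degrees: deg(x0) = 3, deg(x1) = 3, deg(x2) = 4, deg(x3) = 3, deg(x4) = 3, deg(x5) = 2.
L = D − A with rows/columns ordered (x0, x1, x2, x3, x4, x5):
  [ 3,  0, -1,  0, -1, -1]
  [ 0,  3, -1, -1,  0, -1]
  [-1, -1,  4, -1, -1,  0]
  [ 0, -1, -1,  3, -1,  0]
  [-1,  0, -1, -1,  3,  0]
  [-1, -1,  0,  0,  0,  2]
Characteristic polynomial: det(λI − L) = λ(λ² − 7λ + 9)(λ² − 7λ + 11)(λ − 4).
Roots: λ = 0; (λ² − 7λ + 9) = 0 ⇒ λ = (7 ± √13)/2 ≈ 1.6972, 5.3028; (λ² − 7λ + 11) = 0 ⇒ λ = (7 ± √5)/2 ≈ 2.382, 4.618; (λ − 4) = 0 ⇒ λ = 4.
(Check: the roots sum (with multiplicity) to 18, matching trace L = Σdeg = 2·9 = 18.)
Laplacian eigenvalues (increasing order): [0.0, 1.6972, 2.382, 4.0, 4.618, 5.3028]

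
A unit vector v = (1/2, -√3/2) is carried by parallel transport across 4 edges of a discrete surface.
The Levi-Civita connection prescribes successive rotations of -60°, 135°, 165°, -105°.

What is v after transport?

Total rotation: (-60°) + 135° + 165° + (-105°) = 135°. Final vector: (0.2588, 0.9659)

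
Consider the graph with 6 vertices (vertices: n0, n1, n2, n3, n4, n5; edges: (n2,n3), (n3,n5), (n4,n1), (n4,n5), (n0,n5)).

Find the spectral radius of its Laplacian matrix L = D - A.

Degrees: deg(n0) = 1, deg(n1) = 1, deg(n2) = 1, deg(n3) = 2, deg(n4) = 2, deg(n5) = 3.
L = D − A with rows/columns ordered (n0, n1, n2, n3, n4, n5):
  [ 1,  0,  0,  0,  0, -1]
  [ 0,  1,  0,  0, -1,  0]
  [ 0,  0,  1, -1,  0,  0]
  [ 0,  0, -1,  2,  0, -1]
  [ 0, -1,  0,  0,  2, -1]
  [-1,  0,  0, -1, -1,  3]
Characteristic polynomial: det(λI − L) = λ(λ² − 3λ + 1)(λ² − 5λ + 3)(λ − 2).
Roots: λ = 0; (λ² − 3λ + 1) = 0 ⇒ λ = (3 ± √5)/2 ≈ 0.382, 2.618; (λ² − 5λ + 3) = 0 ⇒ λ = (5 ± √13)/2 ≈ 0.6972, 4.3028; (λ − 2) = 0 ⇒ λ = 2.
(Check: the roots sum (with multiplicity) to 10, matching trace L = Σdeg = 2·5 = 10.)
Laplacian eigenvalues: [0.0, 0.382, 0.6972, 2.0, 2.618, 4.3028]. Largest eigenvalue (spectral radius) = 4.3028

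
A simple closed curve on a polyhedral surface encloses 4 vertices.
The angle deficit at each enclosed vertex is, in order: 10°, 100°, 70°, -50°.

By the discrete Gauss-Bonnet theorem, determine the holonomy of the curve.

Holonomy = total enclosed curvature = 10° + 100° + 70° + (-50°) = 130°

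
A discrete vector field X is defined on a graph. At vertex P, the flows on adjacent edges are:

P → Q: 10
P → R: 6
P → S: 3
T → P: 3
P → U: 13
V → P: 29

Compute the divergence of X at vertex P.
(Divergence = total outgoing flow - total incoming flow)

Divergence = sum of outgoing flows = 10 + 6 + 3 + (-3) + 13 + (-29) = 0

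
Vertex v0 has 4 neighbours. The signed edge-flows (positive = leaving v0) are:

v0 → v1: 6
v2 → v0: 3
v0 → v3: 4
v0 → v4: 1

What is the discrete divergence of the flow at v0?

Divergence = sum of outgoing flows = 6 + (-3) + 4 + 1 = 8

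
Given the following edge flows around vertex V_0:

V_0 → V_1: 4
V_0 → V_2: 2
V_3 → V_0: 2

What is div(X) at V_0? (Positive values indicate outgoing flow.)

Divergence = sum of outgoing flows = 4 + 2 + (-2) = 4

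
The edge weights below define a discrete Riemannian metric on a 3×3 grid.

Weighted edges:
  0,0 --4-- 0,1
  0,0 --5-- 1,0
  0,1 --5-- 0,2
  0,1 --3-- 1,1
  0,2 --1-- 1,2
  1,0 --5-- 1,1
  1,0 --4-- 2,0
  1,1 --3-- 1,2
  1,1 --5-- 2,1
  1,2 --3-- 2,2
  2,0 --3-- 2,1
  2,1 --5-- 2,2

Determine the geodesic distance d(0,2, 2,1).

Shortest path: 0,2 → 1,2 → 1,1 → 2,1, total weight = 9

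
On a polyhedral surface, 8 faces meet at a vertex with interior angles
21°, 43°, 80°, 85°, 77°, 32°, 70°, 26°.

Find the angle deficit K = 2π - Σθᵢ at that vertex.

Sum of angles = 434°. K = 360° - 434° = -74° = -37π/90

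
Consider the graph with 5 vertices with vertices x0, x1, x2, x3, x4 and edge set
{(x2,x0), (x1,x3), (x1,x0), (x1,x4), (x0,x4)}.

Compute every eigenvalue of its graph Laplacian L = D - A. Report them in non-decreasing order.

Degrees: deg(x0) = 3, deg(x1) = 3, deg(x2) = 1, deg(x3) = 1, deg(x4) = 2.
L = D − A with rows/columns ordered (x0, x1, x2, x3, x4):
  [ 3, -1, -1,  0, -1]
  [-1,  3,  0, -1, -1]
  [-1,  0,  1,  0,  0]
  [ 0, -1,  0,  1,  0]
  [-1, -1,  0,  0,  2]
Characteristic polynomial: det(λI − L) = λ(λ² − 5λ + 3)(λ² − 5λ + 5).
Roots: λ = 0; (λ² − 5λ + 3) = 0 ⇒ λ = (5 ± √13)/2 ≈ 0.6972, 4.3028; (λ² − 5λ + 5) = 0 ⇒ λ = (5 ± √5)/2 ≈ 1.382, 3.618.
(Check: the roots sum (with multiplicity) to 10, matching trace L = Σdeg = 2·5 = 10.)
Laplacian eigenvalues (increasing order): [0.0, 0.6972, 1.382, 3.618, 4.3028]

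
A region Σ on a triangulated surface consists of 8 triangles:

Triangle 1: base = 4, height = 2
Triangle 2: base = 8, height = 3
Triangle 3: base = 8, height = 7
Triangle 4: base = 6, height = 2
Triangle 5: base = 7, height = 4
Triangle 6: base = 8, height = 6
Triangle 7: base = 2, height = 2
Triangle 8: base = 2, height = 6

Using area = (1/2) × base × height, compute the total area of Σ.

(1/2)×4×2 + (1/2)×8×3 + (1/2)×8×7 + (1/2)×6×2 + (1/2)×7×4 + (1/2)×8×6 + (1/2)×2×2 + (1/2)×2×6 = 96.0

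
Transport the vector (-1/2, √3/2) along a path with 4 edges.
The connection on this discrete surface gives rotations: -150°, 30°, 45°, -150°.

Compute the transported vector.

Total rotation: (-150°) + 30° + 45° + (-150°) = -225° ≡ 135° (mod 360°). Final vector: (-0.2588, -0.9659)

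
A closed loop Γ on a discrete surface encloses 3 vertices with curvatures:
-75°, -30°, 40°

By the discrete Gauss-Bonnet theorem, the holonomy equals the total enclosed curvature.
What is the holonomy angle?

Holonomy = total enclosed curvature = (-75°) + (-30°) + 40° = -65°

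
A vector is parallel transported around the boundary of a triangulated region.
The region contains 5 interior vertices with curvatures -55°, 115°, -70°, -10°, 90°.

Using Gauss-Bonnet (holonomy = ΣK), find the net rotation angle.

Holonomy = total enclosed curvature = (-55°) + 115° + (-70°) + (-10°) + 90° = 70°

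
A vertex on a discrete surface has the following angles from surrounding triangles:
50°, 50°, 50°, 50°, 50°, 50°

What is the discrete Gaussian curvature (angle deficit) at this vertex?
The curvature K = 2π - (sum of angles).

Sum of angles = 300°. K = 360° - 300° = 60° = π/3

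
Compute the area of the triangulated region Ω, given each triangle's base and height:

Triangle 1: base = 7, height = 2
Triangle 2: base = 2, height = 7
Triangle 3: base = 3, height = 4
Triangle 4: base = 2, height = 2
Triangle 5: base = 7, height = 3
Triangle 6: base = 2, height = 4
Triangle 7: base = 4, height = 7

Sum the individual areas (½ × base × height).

(1/2)×7×2 + (1/2)×2×7 + (1/2)×3×4 + (1/2)×2×2 + (1/2)×7×3 + (1/2)×2×4 + (1/2)×4×7 = 50.5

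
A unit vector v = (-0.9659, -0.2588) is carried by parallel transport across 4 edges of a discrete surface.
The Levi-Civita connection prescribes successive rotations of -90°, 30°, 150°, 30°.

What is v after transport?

Total rotation: (-90°) + 30° + 150° + 30° = 120°. Final vector: (0.7071, -0.7071)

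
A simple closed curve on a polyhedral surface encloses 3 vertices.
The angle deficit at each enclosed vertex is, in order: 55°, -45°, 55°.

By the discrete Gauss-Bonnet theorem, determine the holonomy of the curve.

Holonomy = total enclosed curvature = 55° + (-45°) + 55° = 65°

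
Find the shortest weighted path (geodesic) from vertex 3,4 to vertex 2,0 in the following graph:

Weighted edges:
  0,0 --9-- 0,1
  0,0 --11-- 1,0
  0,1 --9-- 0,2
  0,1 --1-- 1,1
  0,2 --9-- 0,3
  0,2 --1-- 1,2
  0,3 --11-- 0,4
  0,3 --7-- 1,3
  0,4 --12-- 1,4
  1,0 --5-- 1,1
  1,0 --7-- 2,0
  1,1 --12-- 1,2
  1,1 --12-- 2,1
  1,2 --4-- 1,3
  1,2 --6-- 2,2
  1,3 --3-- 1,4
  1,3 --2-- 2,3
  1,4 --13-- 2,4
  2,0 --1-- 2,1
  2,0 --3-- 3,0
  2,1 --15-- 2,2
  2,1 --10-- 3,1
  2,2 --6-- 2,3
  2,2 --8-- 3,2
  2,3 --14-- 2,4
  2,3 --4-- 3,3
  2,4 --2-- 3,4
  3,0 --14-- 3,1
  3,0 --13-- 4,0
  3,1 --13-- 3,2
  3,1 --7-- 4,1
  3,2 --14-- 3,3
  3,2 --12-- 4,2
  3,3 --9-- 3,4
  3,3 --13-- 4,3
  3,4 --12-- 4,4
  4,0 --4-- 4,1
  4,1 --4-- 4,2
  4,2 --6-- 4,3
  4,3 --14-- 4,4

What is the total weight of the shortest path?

Shortest path: 3,4 → 3,3 → 2,3 → 2,2 → 2,1 → 2,0, total weight = 35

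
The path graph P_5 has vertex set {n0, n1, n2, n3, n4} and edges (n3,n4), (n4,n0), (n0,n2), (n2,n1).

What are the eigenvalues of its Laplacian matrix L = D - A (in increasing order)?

The path graph P_n has Laplacian eigenvalues λ_k = 2 − 2cos(kπ/n), k = 0, 1, …, n−1. Here n = 5:
k=0: 2 − 2cos(0) = 0.0; k=1: 2 − 2cos(π/5) = 0.382; k=2: 2 − 2cos(2π/5) = 1.382; k=3: 2 − 2cos(3π/5) = 2.618; k=4: 2 − 2cos(4π/5) = 3.618.
Laplacian eigenvalues (increasing order): [0.0, 0.382, 1.382, 2.618, 3.618]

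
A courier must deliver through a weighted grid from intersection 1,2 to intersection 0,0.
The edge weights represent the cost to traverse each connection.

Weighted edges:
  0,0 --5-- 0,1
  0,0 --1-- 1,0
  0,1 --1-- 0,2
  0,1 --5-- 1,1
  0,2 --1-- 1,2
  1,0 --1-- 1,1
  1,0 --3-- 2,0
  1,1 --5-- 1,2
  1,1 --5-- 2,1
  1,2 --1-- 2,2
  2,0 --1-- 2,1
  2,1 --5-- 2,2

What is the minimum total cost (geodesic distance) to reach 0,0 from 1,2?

Shortest path: 1,2 → 0,2 → 0,1 → 0,0, total weight = 7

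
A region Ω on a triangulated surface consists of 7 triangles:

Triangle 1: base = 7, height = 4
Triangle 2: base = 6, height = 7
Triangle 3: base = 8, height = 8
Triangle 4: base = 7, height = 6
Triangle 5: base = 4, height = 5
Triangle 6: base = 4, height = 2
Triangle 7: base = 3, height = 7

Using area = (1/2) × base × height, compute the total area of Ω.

(1/2)×7×4 + (1/2)×6×7 + (1/2)×8×8 + (1/2)×7×6 + (1/2)×4×5 + (1/2)×4×2 + (1/2)×3×7 = 112.5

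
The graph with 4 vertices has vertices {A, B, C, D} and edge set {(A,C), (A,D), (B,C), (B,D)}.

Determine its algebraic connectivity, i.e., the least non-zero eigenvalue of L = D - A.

Degrees: deg(A) = 2, deg(B) = 2, deg(C) = 2, deg(D) = 2.
L = D − A with rows/columns ordered (A, B, C, D):
  [ 2,  0, -1, -1]
  [ 0,  2, -1, -1]
  [-1, -1,  2,  0]
  [-1, -1,  0,  2]
Characteristic polynomial: det(λI − L) = λ(λ − 2)²(λ − 4).
Roots: λ = 0; (λ − 2) = 0 ⇒ λ = 2 (multiplicity 2); (λ − 4) = 0 ⇒ λ = 4.
(Check: the roots sum (with multiplicity) to 8, matching trace L = Σdeg = 2·4 = 8.)
Laplacian eigenvalues: [0.0, 2.0, 2.0, 4.0]. Algebraic connectivity (smallest non-zero eigenvalue) = 2.0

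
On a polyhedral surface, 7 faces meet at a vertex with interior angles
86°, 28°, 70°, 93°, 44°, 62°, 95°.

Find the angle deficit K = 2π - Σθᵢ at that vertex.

Sum of angles = 478°. K = 360° - 478° = -118° = -59π/90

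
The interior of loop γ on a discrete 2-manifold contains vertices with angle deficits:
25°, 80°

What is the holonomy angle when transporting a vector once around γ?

Holonomy = total enclosed curvature = 25° + 80° = 105°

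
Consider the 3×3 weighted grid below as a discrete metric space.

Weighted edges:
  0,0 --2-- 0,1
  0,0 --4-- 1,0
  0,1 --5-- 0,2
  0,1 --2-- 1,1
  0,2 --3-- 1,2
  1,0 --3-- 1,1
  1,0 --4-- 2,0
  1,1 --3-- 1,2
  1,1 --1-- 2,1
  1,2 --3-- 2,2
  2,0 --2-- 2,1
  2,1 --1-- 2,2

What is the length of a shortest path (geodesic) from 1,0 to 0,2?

Shortest path: 1,0 → 1,1 → 1,2 → 0,2, total weight = 9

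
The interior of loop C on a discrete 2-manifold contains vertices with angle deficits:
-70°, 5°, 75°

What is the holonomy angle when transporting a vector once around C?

Holonomy = total enclosed curvature = (-70°) + 5° + 75° = 10°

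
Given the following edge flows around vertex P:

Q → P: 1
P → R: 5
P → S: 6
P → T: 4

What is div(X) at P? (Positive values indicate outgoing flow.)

Divergence = sum of outgoing flows = (-1) + 5 + 6 + 4 = 14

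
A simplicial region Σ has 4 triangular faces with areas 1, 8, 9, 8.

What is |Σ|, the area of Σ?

1 + 8 + 9 + 8 = 26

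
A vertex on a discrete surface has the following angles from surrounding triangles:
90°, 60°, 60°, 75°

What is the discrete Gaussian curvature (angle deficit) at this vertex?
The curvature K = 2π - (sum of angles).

Sum of angles = 285°. K = 360° - 285° = 75°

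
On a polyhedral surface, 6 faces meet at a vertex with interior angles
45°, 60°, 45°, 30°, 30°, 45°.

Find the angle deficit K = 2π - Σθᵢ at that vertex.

Sum of angles = 255°. K = 360° - 255° = 105° = 7π/12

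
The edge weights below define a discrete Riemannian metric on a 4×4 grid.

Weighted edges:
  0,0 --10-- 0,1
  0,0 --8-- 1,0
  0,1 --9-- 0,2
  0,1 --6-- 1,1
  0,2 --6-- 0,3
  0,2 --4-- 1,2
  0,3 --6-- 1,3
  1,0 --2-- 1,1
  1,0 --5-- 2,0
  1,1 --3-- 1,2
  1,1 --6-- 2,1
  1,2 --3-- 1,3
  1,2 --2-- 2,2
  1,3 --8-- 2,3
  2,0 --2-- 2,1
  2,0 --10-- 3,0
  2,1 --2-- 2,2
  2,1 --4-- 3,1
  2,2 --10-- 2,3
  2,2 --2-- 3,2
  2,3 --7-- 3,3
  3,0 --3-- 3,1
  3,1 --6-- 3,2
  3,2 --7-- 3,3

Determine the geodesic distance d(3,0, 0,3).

Shortest path: 3,0 → 3,1 → 2,1 → 2,2 → 1,2 → 1,3 → 0,3, total weight = 20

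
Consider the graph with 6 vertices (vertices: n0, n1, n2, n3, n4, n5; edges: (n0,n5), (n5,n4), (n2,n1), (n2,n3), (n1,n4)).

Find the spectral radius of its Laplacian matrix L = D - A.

Degrees: deg(n0) = 1, deg(n1) = 2, deg(n2) = 2, deg(n3) = 1, deg(n4) = 2, deg(n5) = 2.
L = D − A with rows/columns ordered (n0, n1, n2, n3, n4, n5):
  [ 1,  0,  0,  0,  0, -1]
  [ 0,  2, -1,  0, -1,  0]
  [ 0, -1,  2, -1,  0,  0]
  [ 0,  0, -1,  1,  0,  0]
  [ 0, -1,  0,  0,  2, -1]
  [-1,  0,  0,  0, -1,  2]
Characteristic polynomial: det(λI − L) = λ(λ² − 4λ + 1)(λ − 1)(λ − 2)(λ − 3).
Roots: λ = 0; (λ² − 4λ + 1) = 0 ⇒ λ = 2 ± √3 ≈ 0.2679, 3.7321; (λ − 1) = 0 ⇒ λ = 1; (λ − 2) = 0 ⇒ λ = 2; (λ − 3) = 0 ⇒ λ = 3.
(Check: the roots sum (with multiplicity) to 10, matching trace L = Σdeg = 2·5 = 10.)
Laplacian eigenvalues: [0.0, 0.2679, 1.0, 2.0, 3.0, 3.7321]. Largest eigenvalue (spectral radius) = 3.7321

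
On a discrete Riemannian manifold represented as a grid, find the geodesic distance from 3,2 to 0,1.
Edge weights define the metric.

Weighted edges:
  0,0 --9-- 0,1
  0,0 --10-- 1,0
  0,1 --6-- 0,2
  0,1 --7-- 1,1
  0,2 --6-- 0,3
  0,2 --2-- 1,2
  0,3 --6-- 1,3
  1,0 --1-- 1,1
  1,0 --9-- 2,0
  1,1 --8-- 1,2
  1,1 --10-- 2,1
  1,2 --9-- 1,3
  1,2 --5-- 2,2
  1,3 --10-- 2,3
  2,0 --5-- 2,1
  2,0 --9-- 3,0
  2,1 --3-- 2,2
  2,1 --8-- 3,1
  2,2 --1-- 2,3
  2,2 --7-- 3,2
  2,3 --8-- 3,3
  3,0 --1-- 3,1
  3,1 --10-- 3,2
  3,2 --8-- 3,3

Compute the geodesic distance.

Shortest path: 3,2 → 2,2 → 1,2 → 0,2 → 0,1, total weight = 20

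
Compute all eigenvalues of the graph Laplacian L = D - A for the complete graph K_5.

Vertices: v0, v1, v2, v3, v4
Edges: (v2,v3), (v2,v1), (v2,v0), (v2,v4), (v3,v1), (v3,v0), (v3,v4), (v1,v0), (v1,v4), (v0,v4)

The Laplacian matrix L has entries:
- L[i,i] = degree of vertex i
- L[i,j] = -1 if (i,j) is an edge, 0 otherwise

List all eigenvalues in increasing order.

For the complete graph K_n, L = nI − J (J = all-ones matrix). J has eigenvalues n (once, eigenvector 𝟙) and 0 (multiplicity n−1), so L has eigenvalues 0 (once) and n (multiplicity n−1). Here n = 5: eigenvalue 0 once and 5 with multiplicity 4.
Laplacian eigenvalues (increasing order): [0.0, 5.0, 5.0, 5.0, 5.0]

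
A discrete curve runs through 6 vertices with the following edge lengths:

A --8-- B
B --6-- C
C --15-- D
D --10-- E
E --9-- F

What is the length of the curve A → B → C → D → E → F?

Arc length = 8 + 6 + 15 + 10 + 9 = 48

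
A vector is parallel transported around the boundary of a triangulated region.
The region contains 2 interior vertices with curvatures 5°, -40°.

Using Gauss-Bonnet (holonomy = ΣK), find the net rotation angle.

Holonomy = total enclosed curvature = 5° + (-40°) = -35°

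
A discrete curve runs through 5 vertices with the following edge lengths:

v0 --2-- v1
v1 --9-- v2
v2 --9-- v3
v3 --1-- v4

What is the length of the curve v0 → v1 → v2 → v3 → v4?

Arc length = 2 + 9 + 9 + 1 = 21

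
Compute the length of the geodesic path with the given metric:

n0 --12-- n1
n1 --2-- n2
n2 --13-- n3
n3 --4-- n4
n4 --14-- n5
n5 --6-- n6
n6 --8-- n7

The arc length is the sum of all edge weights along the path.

Arc length = 12 + 2 + 13 + 4 + 14 + 6 + 8 = 59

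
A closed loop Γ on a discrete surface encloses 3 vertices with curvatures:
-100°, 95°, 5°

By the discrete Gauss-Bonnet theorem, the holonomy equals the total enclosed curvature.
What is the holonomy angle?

Holonomy = total enclosed curvature = (-100°) + 95° + 5° = 0°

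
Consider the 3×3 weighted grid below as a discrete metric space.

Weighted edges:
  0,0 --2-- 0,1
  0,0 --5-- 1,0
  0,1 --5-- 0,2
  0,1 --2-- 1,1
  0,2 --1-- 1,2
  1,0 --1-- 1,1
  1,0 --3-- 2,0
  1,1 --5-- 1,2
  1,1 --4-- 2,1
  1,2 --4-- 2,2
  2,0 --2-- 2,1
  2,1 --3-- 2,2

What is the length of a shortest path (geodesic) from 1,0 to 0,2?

Shortest path: 1,0 → 1,1 → 1,2 → 0,2, total weight = 7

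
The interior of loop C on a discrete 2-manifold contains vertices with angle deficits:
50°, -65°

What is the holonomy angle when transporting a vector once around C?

Holonomy = total enclosed curvature = 50° + (-65°) = -15°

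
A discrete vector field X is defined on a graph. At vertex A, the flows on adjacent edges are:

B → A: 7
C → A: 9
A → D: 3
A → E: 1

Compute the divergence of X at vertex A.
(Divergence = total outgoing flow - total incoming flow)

Divergence = sum of outgoing flows = (-7) + (-9) + 3 + 1 = -12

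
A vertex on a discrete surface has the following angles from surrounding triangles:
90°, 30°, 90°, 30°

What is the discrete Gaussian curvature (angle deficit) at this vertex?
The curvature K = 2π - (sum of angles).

Sum of angles = 240°. K = 360° - 240° = 120° = 2π/3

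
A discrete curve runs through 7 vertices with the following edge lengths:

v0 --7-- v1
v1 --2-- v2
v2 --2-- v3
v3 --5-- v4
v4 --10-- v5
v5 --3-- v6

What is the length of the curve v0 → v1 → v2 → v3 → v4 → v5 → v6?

Arc length = 7 + 2 + 2 + 5 + 10 + 3 = 29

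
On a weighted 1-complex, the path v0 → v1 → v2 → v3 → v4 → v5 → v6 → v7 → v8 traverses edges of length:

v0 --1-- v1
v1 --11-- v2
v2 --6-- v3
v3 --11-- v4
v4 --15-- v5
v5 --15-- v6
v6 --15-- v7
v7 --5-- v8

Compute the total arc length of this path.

Arc length = 1 + 11 + 6 + 11 + 15 + 15 + 15 + 5 = 79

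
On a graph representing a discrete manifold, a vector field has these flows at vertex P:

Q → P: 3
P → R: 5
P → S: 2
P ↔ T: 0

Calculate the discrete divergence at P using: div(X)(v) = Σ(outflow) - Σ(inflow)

Divergence = sum of outgoing flows = (-3) + 5 + 2 + 0 = 4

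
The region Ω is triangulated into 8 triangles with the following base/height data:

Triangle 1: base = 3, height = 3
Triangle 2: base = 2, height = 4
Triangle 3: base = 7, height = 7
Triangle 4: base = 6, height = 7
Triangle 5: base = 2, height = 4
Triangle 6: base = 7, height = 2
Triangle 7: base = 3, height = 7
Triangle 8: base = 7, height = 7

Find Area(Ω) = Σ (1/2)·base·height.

(1/2)×3×3 + (1/2)×2×4 + (1/2)×7×7 + (1/2)×6×7 + (1/2)×2×4 + (1/2)×7×2 + (1/2)×3×7 + (1/2)×7×7 = 100.0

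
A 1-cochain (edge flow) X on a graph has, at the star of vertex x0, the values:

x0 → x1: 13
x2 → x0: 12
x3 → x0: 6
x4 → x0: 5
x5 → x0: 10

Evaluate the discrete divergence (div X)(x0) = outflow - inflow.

Divergence = sum of outgoing flows = 13 + (-12) + (-6) + (-5) + (-10) = -20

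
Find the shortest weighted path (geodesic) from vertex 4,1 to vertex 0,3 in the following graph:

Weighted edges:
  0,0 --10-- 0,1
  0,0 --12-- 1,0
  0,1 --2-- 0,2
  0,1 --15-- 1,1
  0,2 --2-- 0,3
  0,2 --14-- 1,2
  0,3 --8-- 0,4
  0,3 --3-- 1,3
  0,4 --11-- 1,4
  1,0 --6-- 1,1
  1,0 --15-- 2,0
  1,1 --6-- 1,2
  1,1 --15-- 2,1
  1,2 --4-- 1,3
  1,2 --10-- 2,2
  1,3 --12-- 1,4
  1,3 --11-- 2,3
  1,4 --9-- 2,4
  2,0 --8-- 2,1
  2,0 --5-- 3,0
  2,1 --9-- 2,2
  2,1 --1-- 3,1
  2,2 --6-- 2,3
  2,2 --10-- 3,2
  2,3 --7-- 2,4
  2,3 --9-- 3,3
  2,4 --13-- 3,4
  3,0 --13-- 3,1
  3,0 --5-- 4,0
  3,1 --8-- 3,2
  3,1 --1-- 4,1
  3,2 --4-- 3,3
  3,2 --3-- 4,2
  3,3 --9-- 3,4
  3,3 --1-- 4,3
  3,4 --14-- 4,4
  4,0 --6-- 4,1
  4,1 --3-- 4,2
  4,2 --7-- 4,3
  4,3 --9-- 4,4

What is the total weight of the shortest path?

Shortest path: 4,1 → 3,1 → 2,1 → 2,2 → 1,2 → 1,3 → 0,3, total weight = 28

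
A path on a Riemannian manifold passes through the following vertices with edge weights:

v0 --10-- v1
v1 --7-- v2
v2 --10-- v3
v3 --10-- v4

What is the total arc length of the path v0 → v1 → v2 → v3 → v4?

Arc length = 10 + 7 + 10 + 10 = 37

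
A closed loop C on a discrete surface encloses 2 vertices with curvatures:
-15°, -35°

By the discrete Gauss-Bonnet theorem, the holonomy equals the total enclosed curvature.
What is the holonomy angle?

Holonomy = total enclosed curvature = (-15°) + (-35°) = -50°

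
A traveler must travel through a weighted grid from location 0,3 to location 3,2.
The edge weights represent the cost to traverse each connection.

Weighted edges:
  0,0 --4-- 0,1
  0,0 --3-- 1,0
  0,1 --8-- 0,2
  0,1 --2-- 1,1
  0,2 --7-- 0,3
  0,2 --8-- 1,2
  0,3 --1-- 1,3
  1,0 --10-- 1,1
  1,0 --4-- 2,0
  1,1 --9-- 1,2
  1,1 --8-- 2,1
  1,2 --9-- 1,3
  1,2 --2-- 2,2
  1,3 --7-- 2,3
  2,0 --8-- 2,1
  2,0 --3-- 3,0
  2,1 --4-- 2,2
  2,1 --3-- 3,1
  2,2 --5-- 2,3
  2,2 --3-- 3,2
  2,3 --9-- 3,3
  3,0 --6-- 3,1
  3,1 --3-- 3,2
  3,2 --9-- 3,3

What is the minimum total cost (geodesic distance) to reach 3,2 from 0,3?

Shortest path: 0,3 → 1,3 → 1,2 → 2,2 → 3,2, total weight = 15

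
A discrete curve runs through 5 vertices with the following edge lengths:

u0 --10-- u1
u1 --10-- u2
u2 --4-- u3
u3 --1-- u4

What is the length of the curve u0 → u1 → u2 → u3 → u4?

Arc length = 10 + 10 + 4 + 1 = 25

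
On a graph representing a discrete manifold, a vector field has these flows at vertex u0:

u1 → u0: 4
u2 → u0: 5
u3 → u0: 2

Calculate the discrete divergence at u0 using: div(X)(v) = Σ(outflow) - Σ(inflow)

Divergence = sum of outgoing flows = (-4) + (-5) + (-2) = -11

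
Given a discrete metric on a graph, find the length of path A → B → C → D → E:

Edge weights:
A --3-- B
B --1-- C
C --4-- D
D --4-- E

Arc length = 3 + 1 + 4 + 4 = 12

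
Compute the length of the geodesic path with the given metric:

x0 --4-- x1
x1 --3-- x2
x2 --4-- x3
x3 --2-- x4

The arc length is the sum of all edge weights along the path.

Arc length = 4 + 3 + 4 + 2 = 13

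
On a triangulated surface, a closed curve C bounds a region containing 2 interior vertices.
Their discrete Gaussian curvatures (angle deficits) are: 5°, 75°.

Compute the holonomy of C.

Holonomy = total enclosed curvature = 5° + 75° = 80°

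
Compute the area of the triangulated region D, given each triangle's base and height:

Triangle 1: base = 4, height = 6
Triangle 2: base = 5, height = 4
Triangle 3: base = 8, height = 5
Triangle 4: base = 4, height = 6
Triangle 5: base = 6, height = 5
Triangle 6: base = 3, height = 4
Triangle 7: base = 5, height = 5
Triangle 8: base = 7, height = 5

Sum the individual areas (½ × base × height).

(1/2)×4×6 + (1/2)×5×4 + (1/2)×8×5 + (1/2)×4×6 + (1/2)×6×5 + (1/2)×3×4 + (1/2)×5×5 + (1/2)×7×5 = 105.0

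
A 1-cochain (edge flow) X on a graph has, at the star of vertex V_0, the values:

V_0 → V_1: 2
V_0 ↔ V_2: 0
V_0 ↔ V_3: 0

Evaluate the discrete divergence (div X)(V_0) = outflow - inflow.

Divergence = sum of outgoing flows = 2 + 0 + 0 = 2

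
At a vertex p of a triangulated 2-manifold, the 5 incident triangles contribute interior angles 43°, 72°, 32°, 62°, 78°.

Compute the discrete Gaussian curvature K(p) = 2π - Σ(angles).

Sum of angles = 287°. K = 360° - 287° = 73° = 73π/180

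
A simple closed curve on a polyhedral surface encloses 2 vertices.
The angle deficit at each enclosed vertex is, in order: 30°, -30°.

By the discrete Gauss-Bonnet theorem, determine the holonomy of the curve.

Holonomy = total enclosed curvature = 30° + (-30°) = 0°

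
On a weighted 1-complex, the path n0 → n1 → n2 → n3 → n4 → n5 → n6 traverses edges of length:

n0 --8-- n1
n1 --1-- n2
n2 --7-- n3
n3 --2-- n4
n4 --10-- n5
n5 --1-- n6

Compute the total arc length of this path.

Arc length = 8 + 1 + 7 + 2 + 10 + 1 = 29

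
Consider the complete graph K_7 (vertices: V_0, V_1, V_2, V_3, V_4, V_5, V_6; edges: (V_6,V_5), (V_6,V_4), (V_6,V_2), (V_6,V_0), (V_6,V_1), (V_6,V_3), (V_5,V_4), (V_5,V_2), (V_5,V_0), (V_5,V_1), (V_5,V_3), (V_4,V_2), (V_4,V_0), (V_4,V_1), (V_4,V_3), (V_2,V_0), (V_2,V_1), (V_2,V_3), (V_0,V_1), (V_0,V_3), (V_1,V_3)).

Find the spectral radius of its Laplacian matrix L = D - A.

For the complete graph K_n, L = nI − J (J = all-ones matrix). J has eigenvalues n (once, eigenvector 𝟙) and 0 (multiplicity n−1), so L has eigenvalues 0 (once) and n (multiplicity n−1). Here n = 7: eigenvalue 0 once and 7 with multiplicity 6.
Laplacian eigenvalues: [0.0, 7.0, 7.0, 7.0, 7.0, 7.0, 7.0]. Largest eigenvalue (spectral radius) = 7.0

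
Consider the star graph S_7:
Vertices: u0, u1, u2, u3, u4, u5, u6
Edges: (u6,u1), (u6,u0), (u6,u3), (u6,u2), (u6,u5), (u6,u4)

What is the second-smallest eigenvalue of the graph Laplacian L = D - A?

The star S_7 is the complete bipartite graph K_{1,6} (one hub of degree 6, 6 leaves of degree 1). The Laplacian spectrum of K_{p,q} is 0, p (multiplicity q−1), q (multiplicity p−1), p+q. With p = 1, q = 6: 0 once, 1 with multiplicity 5, and 7 once. (Check: trace L = sum of degrees = 12 = 5·1 + 7.)
Laplacian eigenvalues: [0.0, 1.0, 1.0, 1.0, 1.0, 1.0, 7.0]. Algebraic connectivity (smallest non-zero eigenvalue) = 1.0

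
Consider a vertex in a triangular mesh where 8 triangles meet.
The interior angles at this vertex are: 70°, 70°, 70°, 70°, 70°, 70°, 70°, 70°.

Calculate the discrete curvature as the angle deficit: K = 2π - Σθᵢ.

Sum of angles = 560°. K = 360° - 560° = -200°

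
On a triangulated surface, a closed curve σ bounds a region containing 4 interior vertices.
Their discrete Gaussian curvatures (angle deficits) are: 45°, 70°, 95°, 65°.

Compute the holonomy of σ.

Holonomy = total enclosed curvature = 45° + 70° + 95° + 65° = 275°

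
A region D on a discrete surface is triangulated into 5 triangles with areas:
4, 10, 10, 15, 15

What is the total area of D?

4 + 10 + 10 + 15 + 15 = 54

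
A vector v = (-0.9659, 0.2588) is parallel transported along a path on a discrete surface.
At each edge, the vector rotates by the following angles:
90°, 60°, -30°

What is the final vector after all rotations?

Total rotation: 90° + 60° + (-30°) = 120°. Final vector: (0.2588, -0.9659)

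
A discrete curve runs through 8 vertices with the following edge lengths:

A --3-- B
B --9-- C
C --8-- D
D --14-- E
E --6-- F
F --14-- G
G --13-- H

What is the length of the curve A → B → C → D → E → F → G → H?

Arc length = 3 + 9 + 8 + 14 + 6 + 14 + 13 = 67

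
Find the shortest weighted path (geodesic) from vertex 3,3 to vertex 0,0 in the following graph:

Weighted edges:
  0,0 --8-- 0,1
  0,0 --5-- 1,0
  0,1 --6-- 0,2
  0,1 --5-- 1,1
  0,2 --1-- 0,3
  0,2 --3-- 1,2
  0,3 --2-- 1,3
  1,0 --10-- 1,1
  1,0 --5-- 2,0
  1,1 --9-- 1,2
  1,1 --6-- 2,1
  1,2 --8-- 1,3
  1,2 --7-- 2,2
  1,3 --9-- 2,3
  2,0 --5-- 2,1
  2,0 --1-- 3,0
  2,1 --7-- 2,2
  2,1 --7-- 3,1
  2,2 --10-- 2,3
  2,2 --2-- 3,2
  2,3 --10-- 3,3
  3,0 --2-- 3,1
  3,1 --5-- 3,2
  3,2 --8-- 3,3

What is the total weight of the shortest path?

Shortest path: 3,3 → 3,2 → 3,1 → 3,0 → 2,0 → 1,0 → 0,0, total weight = 26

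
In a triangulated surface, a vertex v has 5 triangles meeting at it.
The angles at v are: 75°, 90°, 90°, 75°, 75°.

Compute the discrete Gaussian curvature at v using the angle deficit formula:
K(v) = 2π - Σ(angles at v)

Sum of angles = 405°. K = 360° - 405° = -45°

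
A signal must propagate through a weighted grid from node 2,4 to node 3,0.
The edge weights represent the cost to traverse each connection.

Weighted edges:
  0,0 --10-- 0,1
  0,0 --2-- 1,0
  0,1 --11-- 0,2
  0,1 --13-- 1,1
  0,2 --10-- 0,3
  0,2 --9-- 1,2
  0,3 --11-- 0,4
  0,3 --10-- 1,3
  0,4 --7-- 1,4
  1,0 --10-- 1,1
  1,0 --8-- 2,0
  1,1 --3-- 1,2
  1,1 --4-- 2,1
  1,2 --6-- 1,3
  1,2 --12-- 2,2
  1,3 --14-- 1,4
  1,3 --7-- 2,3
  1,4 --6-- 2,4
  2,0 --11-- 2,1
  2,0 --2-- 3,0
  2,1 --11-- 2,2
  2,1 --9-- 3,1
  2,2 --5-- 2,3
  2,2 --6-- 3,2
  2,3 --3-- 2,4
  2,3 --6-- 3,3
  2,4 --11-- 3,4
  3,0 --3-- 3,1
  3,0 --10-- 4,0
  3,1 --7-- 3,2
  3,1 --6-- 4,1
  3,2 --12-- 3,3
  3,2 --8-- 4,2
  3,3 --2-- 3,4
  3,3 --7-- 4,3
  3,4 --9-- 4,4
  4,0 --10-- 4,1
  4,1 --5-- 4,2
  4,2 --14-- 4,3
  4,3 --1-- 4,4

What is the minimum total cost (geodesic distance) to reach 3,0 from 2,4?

Shortest path: 2,4 → 2,3 → 2,2 → 3,2 → 3,1 → 3,0, total weight = 24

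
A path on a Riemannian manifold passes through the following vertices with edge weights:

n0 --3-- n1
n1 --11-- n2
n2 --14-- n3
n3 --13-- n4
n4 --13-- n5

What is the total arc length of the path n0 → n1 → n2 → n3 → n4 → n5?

Arc length = 3 + 11 + 14 + 13 + 13 = 54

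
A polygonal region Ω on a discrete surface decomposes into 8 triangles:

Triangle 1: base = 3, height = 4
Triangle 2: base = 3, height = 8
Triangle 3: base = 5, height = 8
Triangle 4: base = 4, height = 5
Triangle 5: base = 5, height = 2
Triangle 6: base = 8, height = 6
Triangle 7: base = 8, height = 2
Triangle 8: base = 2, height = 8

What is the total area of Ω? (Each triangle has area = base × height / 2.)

(1/2)×3×4 + (1/2)×3×8 + (1/2)×5×8 + (1/2)×4×5 + (1/2)×5×2 + (1/2)×8×6 + (1/2)×8×2 + (1/2)×2×8 = 93.0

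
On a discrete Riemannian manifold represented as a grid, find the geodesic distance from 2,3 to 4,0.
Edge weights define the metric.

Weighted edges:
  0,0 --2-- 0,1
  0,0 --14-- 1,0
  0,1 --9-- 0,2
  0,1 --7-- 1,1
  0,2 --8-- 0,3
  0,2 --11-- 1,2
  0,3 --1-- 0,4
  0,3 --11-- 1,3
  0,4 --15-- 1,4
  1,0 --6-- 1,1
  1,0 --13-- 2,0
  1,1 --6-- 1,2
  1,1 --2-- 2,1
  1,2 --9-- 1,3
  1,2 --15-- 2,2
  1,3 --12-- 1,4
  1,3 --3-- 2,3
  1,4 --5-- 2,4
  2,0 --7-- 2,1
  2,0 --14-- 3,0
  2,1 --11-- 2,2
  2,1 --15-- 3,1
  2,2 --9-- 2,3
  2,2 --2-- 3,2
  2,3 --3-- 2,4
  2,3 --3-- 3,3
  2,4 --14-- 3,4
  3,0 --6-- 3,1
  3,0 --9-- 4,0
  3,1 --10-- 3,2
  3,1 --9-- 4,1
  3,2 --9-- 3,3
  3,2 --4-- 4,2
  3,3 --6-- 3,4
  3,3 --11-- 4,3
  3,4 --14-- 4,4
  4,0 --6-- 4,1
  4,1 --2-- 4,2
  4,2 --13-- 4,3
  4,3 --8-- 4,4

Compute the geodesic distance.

Shortest path: 2,3 → 2,2 → 3,2 → 4,2 → 4,1 → 4,0, total weight = 23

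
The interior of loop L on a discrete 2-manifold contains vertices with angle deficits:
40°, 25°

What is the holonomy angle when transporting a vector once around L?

Holonomy = total enclosed curvature = 40° + 25° = 65°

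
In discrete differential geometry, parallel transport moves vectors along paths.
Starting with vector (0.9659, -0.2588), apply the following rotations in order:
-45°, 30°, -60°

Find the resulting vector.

Total rotation: (-45°) + 30° + (-60°) = -75°. Final vector: (0, -1)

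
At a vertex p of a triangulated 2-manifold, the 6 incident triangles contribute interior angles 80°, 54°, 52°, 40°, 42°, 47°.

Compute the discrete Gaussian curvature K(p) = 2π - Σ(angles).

Sum of angles = 315°. K = 360° - 315° = 45° = π/4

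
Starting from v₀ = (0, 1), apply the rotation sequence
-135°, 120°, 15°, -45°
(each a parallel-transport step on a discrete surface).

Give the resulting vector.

Total rotation: (-135°) + 120° + 15° + (-45°) = -45°. Final vector: (0.7071, 0.7071)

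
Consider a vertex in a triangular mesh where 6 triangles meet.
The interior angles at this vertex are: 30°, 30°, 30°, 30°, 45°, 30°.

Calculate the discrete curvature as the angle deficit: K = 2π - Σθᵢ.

Sum of angles = 195°. K = 360° - 195° = 165°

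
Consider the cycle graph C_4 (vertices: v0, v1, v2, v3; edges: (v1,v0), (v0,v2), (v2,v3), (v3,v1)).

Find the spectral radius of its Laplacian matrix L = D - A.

The cycle graph C_n has Laplacian eigenvalues λ_k = 2 − 2cos(2πk/n), k = 0, 1, …, n−1. Here n = 4:
k=0: 2 − 2cos(0) = 0.0; k=1: 2 − 2cos(π/2) = 2.0; k=2: 2 − 2cos(π) = 4.0; k=3: 2 − 2cos(3π/2) = 2.0.
Laplacian eigenvalues: [0.0, 2.0, 2.0, 4.0]. Largest eigenvalue (spectral radius) = 4.0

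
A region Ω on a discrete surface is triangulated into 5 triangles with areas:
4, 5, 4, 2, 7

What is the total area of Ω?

4 + 5 + 4 + 2 + 7 = 22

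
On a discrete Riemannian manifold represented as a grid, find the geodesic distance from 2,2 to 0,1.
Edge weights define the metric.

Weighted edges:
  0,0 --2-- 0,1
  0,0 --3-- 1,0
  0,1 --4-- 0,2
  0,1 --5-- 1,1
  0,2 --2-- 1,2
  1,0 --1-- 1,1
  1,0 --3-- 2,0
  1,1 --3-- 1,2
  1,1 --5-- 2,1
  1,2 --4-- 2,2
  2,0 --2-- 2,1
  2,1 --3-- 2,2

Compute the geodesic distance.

Shortest path: 2,2 → 1,2 → 0,2 → 0,1, total weight = 10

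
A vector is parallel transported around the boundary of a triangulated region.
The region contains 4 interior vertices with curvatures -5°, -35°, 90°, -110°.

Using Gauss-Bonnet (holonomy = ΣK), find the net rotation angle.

Holonomy = total enclosed curvature = (-5°) + (-35°) + 90° + (-110°) = -60°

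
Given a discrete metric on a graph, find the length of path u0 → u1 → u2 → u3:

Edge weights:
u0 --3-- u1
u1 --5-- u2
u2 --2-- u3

Arc length = 3 + 5 + 2 = 10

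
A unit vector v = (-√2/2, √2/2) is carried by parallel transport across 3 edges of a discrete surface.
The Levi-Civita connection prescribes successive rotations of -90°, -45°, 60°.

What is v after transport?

Total rotation: (-90°) + (-45°) + 60° = -75°. Final vector: (0.5000, 0.8660)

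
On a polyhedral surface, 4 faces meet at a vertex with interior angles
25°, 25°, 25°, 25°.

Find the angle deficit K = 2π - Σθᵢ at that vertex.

Sum of angles = 100°. K = 360° - 100° = 260° = 13π/9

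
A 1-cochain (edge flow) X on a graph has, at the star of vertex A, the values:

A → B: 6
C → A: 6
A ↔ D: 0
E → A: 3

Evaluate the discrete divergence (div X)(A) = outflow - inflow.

Divergence = sum of outgoing flows = 6 + (-6) + 0 + (-3) = -3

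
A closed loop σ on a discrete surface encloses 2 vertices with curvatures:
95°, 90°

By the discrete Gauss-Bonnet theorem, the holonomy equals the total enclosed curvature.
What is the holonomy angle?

Holonomy = total enclosed curvature = 95° + 90° = 185°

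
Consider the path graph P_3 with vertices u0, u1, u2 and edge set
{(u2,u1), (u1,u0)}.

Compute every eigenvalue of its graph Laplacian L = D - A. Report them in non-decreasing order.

The path graph P_n has Laplacian eigenvalues λ_k = 2 − 2cos(kπ/n), k = 0, 1, …, n−1. Here n = 3:
k=0: 2 − 2cos(0) = 0.0; k=1: 2 − 2cos(π/3) = 1.0; k=2: 2 − 2cos(2π/3) = 3.0.
Laplacian eigenvalues (increasing order): [0.0, 1.0, 3.0]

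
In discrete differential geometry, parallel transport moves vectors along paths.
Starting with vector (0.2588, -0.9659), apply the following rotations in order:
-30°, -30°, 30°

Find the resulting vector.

Total rotation: (-30°) + (-30°) + 30° = -30°. Final vector: (-0.2588, -0.9659)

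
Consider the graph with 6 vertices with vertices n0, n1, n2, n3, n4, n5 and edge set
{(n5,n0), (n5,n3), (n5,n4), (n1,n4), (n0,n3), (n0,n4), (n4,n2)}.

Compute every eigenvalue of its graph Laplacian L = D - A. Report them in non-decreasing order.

Degrees: deg(n0) = 3, deg(n1) = 1, deg(n2) = 1, deg(n3) = 2, deg(n4) = 4, deg(n5) = 3.
L = D − A with rows/columns ordered (n0, n1, n2, n3, n4, n5):
  [ 3,  0,  0, -1, -1, -1]
  [ 0,  1,  0,  0, -1,  0]
  [ 0,  0,  1,  0, -1,  0]
  [-1,  0,  0,  2,  0, -1]
  [-1, -1, -1,  0,  4, -1]
  [-1,  0,  0, -1, -1,  3]
Characteristic polynomial: det(λI − L) = λ(λ² − 6λ + 4)(λ − 1)(λ − 3)(λ − 4).
Roots: λ = 0; (λ² − 6λ + 4) = 0 ⇒ λ = 3 ± √5 ≈ 0.7639, 5.2361; (λ − 1) = 0 ⇒ λ = 1; (λ − 3) = 0 ⇒ λ = 3; (λ − 4) = 0 ⇒ λ = 4.
(Check: the roots sum (with multiplicity) to 14, matching trace L = Σdeg = 2·7 = 14.)
Laplacian eigenvalues (increasing order): [0.0, 0.7639, 1.0, 3.0, 4.0, 5.2361]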